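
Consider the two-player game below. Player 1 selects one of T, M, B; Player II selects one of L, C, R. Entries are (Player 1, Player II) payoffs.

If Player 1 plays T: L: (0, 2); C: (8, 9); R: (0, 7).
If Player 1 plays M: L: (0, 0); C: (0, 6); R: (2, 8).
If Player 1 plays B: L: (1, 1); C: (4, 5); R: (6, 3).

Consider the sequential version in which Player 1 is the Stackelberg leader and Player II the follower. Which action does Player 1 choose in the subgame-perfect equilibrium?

Player II best-responds to each possible Player 1 move:
- T: BR = C, leader payoff 8.
- M: BR = R, leader payoff 2.
- B: BR = C, leader payoff 4.
Among 8, 2, 4, the best is 8 at T. Subgame-perfect outcome: (T, C) with payoffs (8, 9).

T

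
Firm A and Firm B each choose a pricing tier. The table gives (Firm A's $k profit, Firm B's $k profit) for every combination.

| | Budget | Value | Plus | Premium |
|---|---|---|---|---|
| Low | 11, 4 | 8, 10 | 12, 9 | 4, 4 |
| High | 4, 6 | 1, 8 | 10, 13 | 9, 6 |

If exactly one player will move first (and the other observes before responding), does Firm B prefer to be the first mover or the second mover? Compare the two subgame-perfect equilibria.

second

If Firm A leads: Firm B's best replies are Low→Value, High→Plus; Firm A's induced payoffs 8, 10; outcome (High, Plus), payoffs (10, 13).
If Firm B leads: Firm A's best replies are Budget→Low, Value→Low, Plus→Low, Premium→High; Firm B's induced payoffs 4, 10, 9, 6; outcome (Low, Value), payoffs (8, 10).
Firm B gets 10 moving first and 13 moving second, so Firm B prefers to move second.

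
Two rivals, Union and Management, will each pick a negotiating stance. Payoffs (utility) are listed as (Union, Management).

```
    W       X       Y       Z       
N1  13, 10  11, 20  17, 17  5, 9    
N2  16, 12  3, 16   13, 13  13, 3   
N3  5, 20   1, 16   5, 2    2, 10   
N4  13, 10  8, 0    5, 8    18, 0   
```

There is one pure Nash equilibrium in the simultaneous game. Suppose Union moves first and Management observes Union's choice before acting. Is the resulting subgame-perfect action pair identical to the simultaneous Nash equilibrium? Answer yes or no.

no

Backward induction with Union moving first.
- N1: Management compares 10, 20, 17, 9 and picks X; Union would get 11.
- N2: Management compares 12, 16, 13, 3 and picks X; Union would get 3.
- N3: Management compares 20, 16, 2, 10 and picks W; Union would get 5.
- N4: Management compares 10, 0, 8, 0 and picks W; Union would get 13.
Among 11, 3, 5, 13, the best is 13 at N4. Subgame-perfect outcome: (N4, W) with payoffs (13, 10).
For the simultaneous game, intersect best replies.
Union's best replies: W→N2; X→N1; Y→N1; Z→N4.
Management's best replies: N1→X; N2→X; N3→W; N4→W.
Only (N1, X) has each player best-responding; Nash payoffs (11, 20).
Sequential outcome (N4, W) differs from the Nash profile (N1, X).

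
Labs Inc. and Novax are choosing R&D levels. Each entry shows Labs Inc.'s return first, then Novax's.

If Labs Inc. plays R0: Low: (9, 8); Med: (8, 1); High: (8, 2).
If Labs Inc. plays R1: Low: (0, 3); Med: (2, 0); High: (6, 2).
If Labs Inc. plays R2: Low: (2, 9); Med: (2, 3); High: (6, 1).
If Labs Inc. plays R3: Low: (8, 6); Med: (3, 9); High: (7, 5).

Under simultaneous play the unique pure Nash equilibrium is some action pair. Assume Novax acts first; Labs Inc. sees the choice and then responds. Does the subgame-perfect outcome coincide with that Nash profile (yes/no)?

yes

Solve by backward induction (Novax leads).
- Low → Labs Inc. plays R0 (best of 9, 0, 2, 8); Novax gets 8.
- Med → Labs Inc. plays R0 (best of 8, 2, 2, 3); Novax gets 1.
- High → Labs Inc. plays R0 (best of 8, 6, 6, 7); Novax gets 2.
Among 8, 1, 2, the best is 8 at Low. Subgame-perfect outcome: (R0, Low) with payoffs (9, 8).
For the simultaneous game, intersect best replies.
Labs Inc.'s best replies: Low→R0; Med→R0; High→R0.
Novax's best replies: R0→Low; R1→Low; R2→Low; R3→Med.
Only (R0, Low) has each player best-responding; Nash payoffs (9, 8).
Sequential outcome (R0, Low) coincides with the Nash profile (R0, Low).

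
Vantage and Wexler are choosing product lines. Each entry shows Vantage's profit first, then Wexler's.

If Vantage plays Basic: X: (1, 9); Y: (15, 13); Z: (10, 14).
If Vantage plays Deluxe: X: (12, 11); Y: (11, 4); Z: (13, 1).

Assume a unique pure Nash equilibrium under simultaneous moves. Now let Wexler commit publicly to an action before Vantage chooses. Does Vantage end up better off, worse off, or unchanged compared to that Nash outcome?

better off

Backward induction with Wexler moving first.
- X → Vantage plays Deluxe (best of 1, 12); Wexler gets 11.
- Y → Vantage plays Basic (best of 15, 11); Wexler gets 13.
- Z → Vantage plays Deluxe (best of 10, 13); Wexler gets 1.
Maximizing over 11, 13, 1, Wexler chooses Y. Subgame-perfect outcome: (Basic, Y) with payoffs (15, 13).
Now find the simultaneous Nash equilibrium.
Vantage's best replies: X→Deluxe; Y→Basic; Z→Deluxe.
Wexler's best replies: Basic→Z; Deluxe→X.
Only (Deluxe, X) has each player best-responding; Nash payoffs (12, 11).
Vantage earns 15 sequentially versus 12 at the Nash outcome: better off.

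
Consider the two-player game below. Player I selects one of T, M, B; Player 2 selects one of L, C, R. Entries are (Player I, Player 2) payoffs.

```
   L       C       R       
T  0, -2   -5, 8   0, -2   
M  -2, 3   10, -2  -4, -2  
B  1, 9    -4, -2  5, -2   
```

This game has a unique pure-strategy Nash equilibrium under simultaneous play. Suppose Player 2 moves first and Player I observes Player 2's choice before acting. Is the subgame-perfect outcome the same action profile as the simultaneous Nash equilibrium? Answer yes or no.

Player I best-responds to each possible Player 2 move:
- L: Player I compares 0, -2, 1 and picks B; Player 2 would get 9.
- C: Player I compares -5, 10, -4 and picks M; Player 2 would get -2.
- R: Player I compares 0, -4, 5 and picks B; Player 2 would get -2.
Player 2's induced payoffs are 9, -2, -2, so Player 2 commits to L. Subgame-perfect outcome: (B, L) with payoffs (1, 9).
For the simultaneous game, intersect best replies.
Player I's best replies: L→B; C→M; R→B.
Player 2's best replies: T→C; M→L; B→L.
Only (B, L) has each player best-responding; Nash payoffs (1, 9).
Sequential outcome (B, L) coincides with the Nash profile (B, L).

yes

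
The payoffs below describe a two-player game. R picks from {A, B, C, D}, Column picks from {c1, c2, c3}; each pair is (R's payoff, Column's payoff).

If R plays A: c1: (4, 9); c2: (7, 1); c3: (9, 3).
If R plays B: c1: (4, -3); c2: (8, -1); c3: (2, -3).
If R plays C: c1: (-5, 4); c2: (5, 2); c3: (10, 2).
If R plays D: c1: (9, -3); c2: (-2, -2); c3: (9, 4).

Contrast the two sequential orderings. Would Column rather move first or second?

If R leads: Column's best replies are A→c1, B→c2, C→c1, D→c3; R's induced payoffs 4, 8, -5, 9; outcome (D, c3), payoffs (9, 4).
If Column leads: R's best replies are c1→D, c2→B, c3→C; Column's induced payoffs -3, -1, 2; outcome (C, c3), payoffs (10, 2).
Column gets 2 moving first and 4 moving second, so Column prefers to move second.

second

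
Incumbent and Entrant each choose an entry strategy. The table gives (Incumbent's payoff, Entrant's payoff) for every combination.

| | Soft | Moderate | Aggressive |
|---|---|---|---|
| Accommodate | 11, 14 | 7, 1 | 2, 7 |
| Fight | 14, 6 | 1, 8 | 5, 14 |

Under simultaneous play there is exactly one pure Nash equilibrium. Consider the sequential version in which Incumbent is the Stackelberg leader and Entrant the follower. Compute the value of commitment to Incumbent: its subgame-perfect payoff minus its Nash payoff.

6

Work backward from Entrant's decision.
- Accommodate: BR = Soft, leader payoff 11.
- Fight: BR = Aggressive, leader payoff 5.
Maximizing over 11, 5, Incumbent chooses Accommodate. Subgame-perfect outcome: (Accommodate, Soft) with payoffs (11, 14).
Now find the simultaneous Nash equilibrium.
Incumbent's best replies: Soft→Fight; Moderate→Accommodate; Aggressive→Fight.
Entrant's best replies: Accommodate→Soft; Fight→Aggressive.
The unique mutual best reply is (Fight, Aggressive), giving (5, 14).
Incumbent's commitment gain: 11 − 5 = 6.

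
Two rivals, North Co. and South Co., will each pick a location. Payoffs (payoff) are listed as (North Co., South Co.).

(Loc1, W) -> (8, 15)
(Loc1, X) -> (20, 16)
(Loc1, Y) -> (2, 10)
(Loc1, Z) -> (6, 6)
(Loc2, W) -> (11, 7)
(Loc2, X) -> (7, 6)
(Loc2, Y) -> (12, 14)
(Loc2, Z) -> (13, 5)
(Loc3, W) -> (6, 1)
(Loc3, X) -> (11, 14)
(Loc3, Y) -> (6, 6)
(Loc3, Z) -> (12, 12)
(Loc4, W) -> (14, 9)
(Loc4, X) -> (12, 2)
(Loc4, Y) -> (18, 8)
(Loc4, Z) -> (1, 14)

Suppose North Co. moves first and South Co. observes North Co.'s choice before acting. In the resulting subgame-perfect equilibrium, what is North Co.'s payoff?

20

Backward induction with North Co. moving first.
- Loc1 → South Co. plays X (best of 15, 16, 10, 6); North Co. gets 20.
- Loc2 → South Co. plays Y (best of 7, 6, 14, 5); North Co. gets 12.
- Loc3 → South Co. plays X (best of 1, 14, 6, 12); North Co. gets 11.
- Loc4 → South Co. plays Z (best of 9, 2, 8, 14); North Co. gets 1.
North Co.'s induced payoffs are 20, 12, 11, 1, so North Co. commits to Loc1. Subgame-perfect outcome: (Loc1, X) with payoffs (20, 16).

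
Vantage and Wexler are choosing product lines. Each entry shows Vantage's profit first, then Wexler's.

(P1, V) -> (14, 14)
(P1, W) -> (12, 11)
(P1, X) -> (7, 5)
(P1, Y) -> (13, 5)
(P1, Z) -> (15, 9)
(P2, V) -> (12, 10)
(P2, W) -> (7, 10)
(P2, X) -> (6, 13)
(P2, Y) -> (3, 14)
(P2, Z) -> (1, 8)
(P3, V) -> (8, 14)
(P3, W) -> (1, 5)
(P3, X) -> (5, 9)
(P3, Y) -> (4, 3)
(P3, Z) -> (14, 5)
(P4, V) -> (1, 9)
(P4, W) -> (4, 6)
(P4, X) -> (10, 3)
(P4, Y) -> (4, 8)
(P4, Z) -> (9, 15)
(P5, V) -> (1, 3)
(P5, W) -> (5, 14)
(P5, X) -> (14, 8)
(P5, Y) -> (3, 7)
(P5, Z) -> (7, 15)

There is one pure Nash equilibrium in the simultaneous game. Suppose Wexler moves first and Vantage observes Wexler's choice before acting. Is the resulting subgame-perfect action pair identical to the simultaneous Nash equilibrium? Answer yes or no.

Work backward from Vantage's decision.
- V: BR = P1, leader payoff 14.
- W: BR = P1, leader payoff 11.
- X: BR = P5, leader payoff 8.
- Y: BR = P1, leader payoff 5.
- Z: BR = P1, leader payoff 9.
Among 14, 11, 8, 5, 9, the best is 14 at V. Subgame-perfect outcome: (P1, V) with payoffs (14, 14).
Now find the simultaneous Nash equilibrium.
Vantage's best replies: V→P1; W→P1; X→P5; Y→P1; Z→P1.
Wexler's best replies: P1→V; P2→Y; P3→V; P4→Z; P5→Z.
Only (P1, V) has each player best-responding; Nash payoffs (14, 14).
Sequential outcome (P1, V) coincides with the Nash profile (P1, V).

yes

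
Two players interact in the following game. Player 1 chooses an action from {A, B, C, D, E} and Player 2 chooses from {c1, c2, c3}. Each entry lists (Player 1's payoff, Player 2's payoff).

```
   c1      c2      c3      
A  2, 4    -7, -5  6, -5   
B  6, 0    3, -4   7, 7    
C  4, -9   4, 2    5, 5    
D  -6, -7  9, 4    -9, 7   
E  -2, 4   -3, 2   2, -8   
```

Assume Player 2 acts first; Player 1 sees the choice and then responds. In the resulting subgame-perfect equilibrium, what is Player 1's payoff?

7

Work backward from Player 1's decision.
- c1: BR = B, leader payoff 0.
- c2: BR = D, leader payoff 4.
- c3: BR = B, leader payoff 7.
Player 2's induced payoffs are 0, 4, 7, so Player 2 commits to c3. Subgame-perfect outcome: (B, c3) with payoffs (7, 7).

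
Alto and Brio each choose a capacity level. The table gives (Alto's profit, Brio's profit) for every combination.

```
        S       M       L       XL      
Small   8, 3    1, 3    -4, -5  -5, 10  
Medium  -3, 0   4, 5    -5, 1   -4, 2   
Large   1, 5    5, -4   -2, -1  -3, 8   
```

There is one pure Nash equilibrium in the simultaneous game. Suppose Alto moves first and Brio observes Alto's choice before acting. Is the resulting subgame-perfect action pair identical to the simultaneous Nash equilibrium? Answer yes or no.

no

Backward induction with Alto moving first.
- Small: Brio compares 3, 3, -5, 10 and picks XL; Alto would get -5.
- Medium: Brio compares 0, 5, 1, 2 and picks M; Alto would get 4.
- Large: Brio compares 5, -4, -1, 8 and picks XL; Alto would get -3.
Maximizing over -5, 4, -3, Alto chooses Medium. Subgame-perfect outcome: (Medium, M) with payoffs (4, 5).
Now find the simultaneous Nash equilibrium.
Alto's best replies: S→Small; M→Large; L→Large; XL→Large.
Brio's best replies: Small→XL; Medium→M; Large→XL.
The unique mutual best reply is (Large, XL), giving (-3, 8).
Sequential outcome (Medium, M) differs from the Nash profile (Large, XL).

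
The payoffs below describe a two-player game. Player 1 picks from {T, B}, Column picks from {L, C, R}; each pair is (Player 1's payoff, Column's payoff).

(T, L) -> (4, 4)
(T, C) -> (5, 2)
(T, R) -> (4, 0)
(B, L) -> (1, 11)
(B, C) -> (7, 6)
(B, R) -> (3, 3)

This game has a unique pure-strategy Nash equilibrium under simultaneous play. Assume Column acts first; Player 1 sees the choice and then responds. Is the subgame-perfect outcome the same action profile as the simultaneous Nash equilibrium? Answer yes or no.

Solve by backward induction (Column leads).
- L → Player 1 plays T (best of 4, 1); Column gets 4.
- C → Player 1 plays B (best of 5, 7); Column gets 6.
- R → Player 1 plays T (best of 4, 3); Column gets 0.
Among 4, 6, 0, the best is 6 at C. Subgame-perfect outcome: (B, C) with payoffs (7, 6).
For the simultaneous game, intersect best replies.
Player 1's best replies: L→T; C→B; R→T.
Column's best replies: T→L; B→L.
Only (T, L) has each player best-responding; Nash payoffs (4, 4).
Sequential outcome (B, C) differs from the Nash profile (T, L).

no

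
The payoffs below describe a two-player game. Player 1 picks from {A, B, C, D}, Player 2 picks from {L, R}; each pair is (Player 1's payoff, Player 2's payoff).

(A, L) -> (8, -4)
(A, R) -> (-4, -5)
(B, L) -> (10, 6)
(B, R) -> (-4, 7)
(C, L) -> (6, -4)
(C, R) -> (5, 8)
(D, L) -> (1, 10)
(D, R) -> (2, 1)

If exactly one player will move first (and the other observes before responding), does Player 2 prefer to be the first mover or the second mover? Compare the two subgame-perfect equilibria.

first

If Player 1 leads: Player 2's best replies are A→L, B→R, C→R, D→L; Player 1's induced payoffs 8, -4, 5, 1; outcome (A, L), payoffs (8, -4).
If Player 2 leads: Player 1's best replies are L→B, R→C; Player 2's induced payoffs 6, 8; outcome (C, R), payoffs (5, 8).
Player 2 gets 8 moving first and -4 moving second, so Player 2 prefers to move first.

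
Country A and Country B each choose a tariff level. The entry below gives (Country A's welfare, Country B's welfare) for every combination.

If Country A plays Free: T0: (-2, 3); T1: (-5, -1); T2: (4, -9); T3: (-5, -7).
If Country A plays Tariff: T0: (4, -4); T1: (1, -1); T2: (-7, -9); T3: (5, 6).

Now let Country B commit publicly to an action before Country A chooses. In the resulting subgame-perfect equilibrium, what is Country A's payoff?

Solve by backward induction (Country B leads).
- T0: Country A compares -2, 4 and picks Tariff; Country B would get -4.
- T1: Country A compares -5, 1 and picks Tariff; Country B would get -1.
- T2: Country A compares 4, -7 and picks Free; Country B would get -9.
- T3: Country A compares -5, 5 and picks Tariff; Country B would get 6.
Among -4, -1, -9, 6, the best is 6 at T3. Subgame-perfect outcome: (Tariff, T3) with payoffs (5, 6).

5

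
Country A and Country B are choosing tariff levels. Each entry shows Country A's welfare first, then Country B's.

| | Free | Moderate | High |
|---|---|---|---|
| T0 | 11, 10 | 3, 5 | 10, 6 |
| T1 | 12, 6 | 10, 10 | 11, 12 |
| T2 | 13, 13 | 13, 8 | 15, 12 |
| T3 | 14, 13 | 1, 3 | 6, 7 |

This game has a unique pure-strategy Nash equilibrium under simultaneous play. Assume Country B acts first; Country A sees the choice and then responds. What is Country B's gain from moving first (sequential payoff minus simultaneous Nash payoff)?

0

Backward induction with Country B moving first.
- Free: BR = T3, leader payoff 13.
- Moderate: BR = T2, leader payoff 8.
- High: BR = T2, leader payoff 12.
Country B's induced payoffs are 13, 8, 12, so Country B commits to Free. Subgame-perfect outcome: (T3, Free) with payoffs (14, 13).
Under simultaneous play:
Country A's best replies: Free→T3; Moderate→T2; High→T2.
Country B's best replies: T0→Free; T1→High; T2→Free; T3→Free.
Only (T3, Free) has each player best-responding; Nash payoffs (14, 13).
Country B's commitment gain: 13 − 13 = 0.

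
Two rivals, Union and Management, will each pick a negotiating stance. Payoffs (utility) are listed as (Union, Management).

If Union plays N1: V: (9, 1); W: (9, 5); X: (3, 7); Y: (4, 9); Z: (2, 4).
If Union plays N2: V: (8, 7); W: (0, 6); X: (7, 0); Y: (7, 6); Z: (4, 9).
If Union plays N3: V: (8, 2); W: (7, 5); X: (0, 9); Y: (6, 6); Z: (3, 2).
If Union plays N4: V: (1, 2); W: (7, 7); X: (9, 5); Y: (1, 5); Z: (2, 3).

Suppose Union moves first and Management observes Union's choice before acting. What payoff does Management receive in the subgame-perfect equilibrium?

7

Backward induction with Union moving first.
- N1: BR = Y, leader payoff 4.
- N2: BR = Z, leader payoff 4.
- N3: BR = X, leader payoff 0.
- N4: BR = W, leader payoff 7.
Union's induced payoffs are 4, 4, 0, 7, so Union commits to N4. Subgame-perfect outcome: (N4, W) with payoffs (7, 7).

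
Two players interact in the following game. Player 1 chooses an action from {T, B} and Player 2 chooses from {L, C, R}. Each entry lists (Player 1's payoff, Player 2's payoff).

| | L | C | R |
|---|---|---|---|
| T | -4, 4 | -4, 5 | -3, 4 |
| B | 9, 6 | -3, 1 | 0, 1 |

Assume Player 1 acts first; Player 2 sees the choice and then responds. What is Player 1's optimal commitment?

Backward induction with Player 1 moving first.
- T: BR = C, leader payoff -4.
- B: BR = L, leader payoff 9.
Player 1's induced payoffs are -4, 9, so Player 1 commits to B. Subgame-perfect outcome: (B, L) with payoffs (9, 6).

B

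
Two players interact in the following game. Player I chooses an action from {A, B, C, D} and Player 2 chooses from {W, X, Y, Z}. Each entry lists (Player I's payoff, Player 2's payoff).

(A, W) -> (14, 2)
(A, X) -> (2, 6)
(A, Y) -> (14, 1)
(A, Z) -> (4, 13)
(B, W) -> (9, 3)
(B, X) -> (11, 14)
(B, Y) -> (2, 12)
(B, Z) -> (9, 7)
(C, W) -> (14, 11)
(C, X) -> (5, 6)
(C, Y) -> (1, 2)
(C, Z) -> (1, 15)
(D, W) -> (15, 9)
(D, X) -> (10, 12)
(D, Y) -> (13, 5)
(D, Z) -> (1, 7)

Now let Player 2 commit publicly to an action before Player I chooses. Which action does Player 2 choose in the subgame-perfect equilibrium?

X

Solve by backward induction (Player 2 leads).
- W: BR = D, leader payoff 9.
- X: BR = B, leader payoff 14.
- Y: BR = A, leader payoff 1.
- Z: BR = B, leader payoff 7.
Player 2's induced payoffs are 9, 14, 1, 7, so Player 2 commits to X. Subgame-perfect outcome: (B, X) with payoffs (11, 14).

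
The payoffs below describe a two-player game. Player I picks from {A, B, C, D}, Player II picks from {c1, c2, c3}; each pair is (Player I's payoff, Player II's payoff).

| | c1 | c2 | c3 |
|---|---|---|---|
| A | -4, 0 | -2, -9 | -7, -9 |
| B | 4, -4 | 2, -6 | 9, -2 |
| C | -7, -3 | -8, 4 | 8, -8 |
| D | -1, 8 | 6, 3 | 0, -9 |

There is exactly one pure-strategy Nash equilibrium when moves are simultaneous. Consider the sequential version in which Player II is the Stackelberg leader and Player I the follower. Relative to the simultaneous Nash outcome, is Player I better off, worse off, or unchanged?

worse off

Player I best-responds to each possible Player II move:
- c1 → Player I plays B (best of -4, 4, -7, -1); Player II gets -4.
- c2 → Player I plays D (best of -2, 2, -8, 6); Player II gets 3.
- c3 → Player I plays B (best of -7, 9, 8, 0); Player II gets -2.
Among -4, 3, -2, the best is 3 at c2. Subgame-perfect outcome: (D, c2) with payoffs (6, 3).
Under simultaneous play:
Player I's best replies: c1→B; c2→D; c3→B.
Player II's best replies: A→c1; B→c3; C→c2; D→c1.
The unique mutual best reply is (B, c3), giving (9, -2).
Player I earns 6 sequentially versus 9 at the Nash outcome: worse off.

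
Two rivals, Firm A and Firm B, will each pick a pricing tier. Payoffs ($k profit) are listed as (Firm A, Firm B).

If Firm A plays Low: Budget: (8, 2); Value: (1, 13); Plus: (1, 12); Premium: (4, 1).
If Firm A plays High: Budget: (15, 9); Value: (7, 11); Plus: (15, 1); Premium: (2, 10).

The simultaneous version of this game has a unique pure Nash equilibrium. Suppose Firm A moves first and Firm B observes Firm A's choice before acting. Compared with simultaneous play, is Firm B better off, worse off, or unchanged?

Solve by backward induction (Firm A leads).
- Low → Firm B plays Value (best of 2, 13, 12, 1); Firm A gets 1.
- High → Firm B plays Value (best of 9, 11, 1, 10); Firm A gets 7.
Among 1, 7, the best is 7 at High. Subgame-perfect outcome: (High, Value) with payoffs (7, 11).
Under simultaneous play:
Firm A's best replies: Budget→High; Value→High; Plus→High; Premium→Low.
Firm B's best replies: Low→Value; High→Value.
The unique mutual best reply is (High, Value), giving (7, 11).
Firm B earns 11 sequentially versus 11 at the Nash outcome: unchanged.

unchanged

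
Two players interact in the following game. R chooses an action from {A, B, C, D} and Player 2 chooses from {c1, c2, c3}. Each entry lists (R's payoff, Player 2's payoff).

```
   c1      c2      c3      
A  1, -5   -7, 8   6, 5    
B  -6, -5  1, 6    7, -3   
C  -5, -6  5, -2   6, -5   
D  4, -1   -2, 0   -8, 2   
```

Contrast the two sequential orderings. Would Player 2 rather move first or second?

If R leads: Player 2's best replies are A→c2, B→c2, C→c2, D→c3; R's induced payoffs -7, 1, 5, -8; outcome (C, c2), payoffs (5, -2).
If Player 2 leads: R's best replies are c1→D, c2→C, c3→B; Player 2's induced payoffs -1, -2, -3; outcome (D, c1), payoffs (4, -1).
Player 2 gets -1 moving first and -2 moving second, so Player 2 prefers to move first.

first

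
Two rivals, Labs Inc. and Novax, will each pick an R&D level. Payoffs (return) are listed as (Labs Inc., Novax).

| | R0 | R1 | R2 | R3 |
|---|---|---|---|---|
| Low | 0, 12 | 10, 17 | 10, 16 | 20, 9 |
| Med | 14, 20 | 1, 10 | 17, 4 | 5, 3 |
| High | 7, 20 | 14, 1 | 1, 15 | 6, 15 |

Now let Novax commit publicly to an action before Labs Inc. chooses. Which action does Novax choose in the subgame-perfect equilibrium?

R0

Labs Inc. best-responds to each possible Novax move:
- R0: Labs Inc. compares 0, 14, 7 and picks Med; Novax would get 20.
- R1: Labs Inc. compares 10, 1, 14 and picks High; Novax would get 1.
- R2: Labs Inc. compares 10, 17, 1 and picks Med; Novax would get 4.
- R3: Labs Inc. compares 20, 5, 6 and picks Low; Novax would get 9.
Novax's induced payoffs are 20, 1, 4, 9, so Novax commits to R0. Subgame-perfect outcome: (Med, R0) with payoffs (14, 20).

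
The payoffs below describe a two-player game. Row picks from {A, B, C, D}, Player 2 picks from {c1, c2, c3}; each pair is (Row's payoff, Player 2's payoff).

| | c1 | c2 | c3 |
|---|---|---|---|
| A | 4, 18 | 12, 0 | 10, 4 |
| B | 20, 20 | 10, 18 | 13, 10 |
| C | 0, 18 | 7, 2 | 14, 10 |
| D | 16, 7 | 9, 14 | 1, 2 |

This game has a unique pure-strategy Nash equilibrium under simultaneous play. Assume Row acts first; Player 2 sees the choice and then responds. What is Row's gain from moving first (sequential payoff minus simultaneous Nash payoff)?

Work backward from Player 2's decision.
- A → Player 2 plays c1 (best of 18, 0, 4); Row gets 4.
- B → Player 2 plays c1 (best of 20, 18, 10); Row gets 20.
- C → Player 2 plays c1 (best of 18, 2, 10); Row gets 0.
- D → Player 2 plays c2 (best of 7, 14, 2); Row gets 9.
Among 4, 20, 0, 9, the best is 20 at B. Subgame-perfect outcome: (B, c1) with payoffs (20, 20).
For the simultaneous game, intersect best replies.
Row's best replies: c1→B; c2→A; c3→C.
Player 2's best replies: A→c1; B→c1; C→c1; D→c2.
Only (B, c1) has each player best-responding; Nash payoffs (20, 20).
Row's commitment gain: 20 − 20 = 0.

0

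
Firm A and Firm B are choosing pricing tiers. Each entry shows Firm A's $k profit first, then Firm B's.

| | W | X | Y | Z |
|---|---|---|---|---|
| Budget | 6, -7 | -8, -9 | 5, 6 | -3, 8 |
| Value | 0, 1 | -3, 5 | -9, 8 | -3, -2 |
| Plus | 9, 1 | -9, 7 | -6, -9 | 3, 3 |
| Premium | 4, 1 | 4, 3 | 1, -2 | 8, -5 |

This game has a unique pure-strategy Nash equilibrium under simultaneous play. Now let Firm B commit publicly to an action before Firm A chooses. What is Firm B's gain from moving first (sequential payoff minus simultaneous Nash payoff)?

3

Firm A best-responds to each possible Firm B move:
- W: Firm A compares 6, 0, 9, 4 and picks Plus; Firm B would get 1.
- X: Firm A compares -8, -3, -9, 4 and picks Premium; Firm B would get 3.
- Y: Firm A compares 5, -9, -6, 1 and picks Budget; Firm B would get 6.
- Z: Firm A compares -3, -3, 3, 8 and picks Premium; Firm B would get -5.
Among 1, 3, 6, -5, the best is 6 at Y. Subgame-perfect outcome: (Budget, Y) with payoffs (5, 6).
Under simultaneous play:
Firm A's best replies: W→Plus; X→Premium; Y→Budget; Z→Premium.
Firm B's best replies: Budget→Z; Value→Y; Plus→X; Premium→X.
The unique mutual best reply is (Premium, X), giving (4, 3).
Firm B's commitment gain: 6 − 3 = 3.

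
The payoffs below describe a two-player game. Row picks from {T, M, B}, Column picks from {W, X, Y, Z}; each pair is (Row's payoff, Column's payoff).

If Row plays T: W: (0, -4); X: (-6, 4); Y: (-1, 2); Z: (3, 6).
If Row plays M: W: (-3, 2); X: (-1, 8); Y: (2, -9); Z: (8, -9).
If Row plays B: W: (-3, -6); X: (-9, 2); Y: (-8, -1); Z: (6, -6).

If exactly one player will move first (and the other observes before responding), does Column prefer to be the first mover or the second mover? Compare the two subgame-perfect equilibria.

first

If Row leads: Column's best replies are T→Z, M→X, B→X; Row's induced payoffs 3, -1, -9; outcome (T, Z), payoffs (3, 6).
If Column leads: Row's best replies are W→T, X→M, Y→M, Z→M; Column's induced payoffs -4, 8, -9, -9; outcome (M, X), payoffs (-1, 8).
Column gets 8 moving first and 6 moving second, so Column prefers to move first.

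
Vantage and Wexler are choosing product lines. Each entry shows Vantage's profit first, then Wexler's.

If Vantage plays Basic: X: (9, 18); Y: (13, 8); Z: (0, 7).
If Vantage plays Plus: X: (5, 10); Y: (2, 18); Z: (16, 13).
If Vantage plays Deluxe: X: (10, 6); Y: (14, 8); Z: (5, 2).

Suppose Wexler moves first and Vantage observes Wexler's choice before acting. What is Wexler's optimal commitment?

Work backward from Vantage's decision.
- X: Vantage compares 9, 5, 10 and picks Deluxe; Wexler would get 6.
- Y: Vantage compares 13, 2, 14 and picks Deluxe; Wexler would get 8.
- Z: Vantage compares 0, 16, 5 and picks Plus; Wexler would get 13.
Among 6, 8, 13, the best is 13 at Z. Subgame-perfect outcome: (Plus, Z) with payoffs (16, 13).

Z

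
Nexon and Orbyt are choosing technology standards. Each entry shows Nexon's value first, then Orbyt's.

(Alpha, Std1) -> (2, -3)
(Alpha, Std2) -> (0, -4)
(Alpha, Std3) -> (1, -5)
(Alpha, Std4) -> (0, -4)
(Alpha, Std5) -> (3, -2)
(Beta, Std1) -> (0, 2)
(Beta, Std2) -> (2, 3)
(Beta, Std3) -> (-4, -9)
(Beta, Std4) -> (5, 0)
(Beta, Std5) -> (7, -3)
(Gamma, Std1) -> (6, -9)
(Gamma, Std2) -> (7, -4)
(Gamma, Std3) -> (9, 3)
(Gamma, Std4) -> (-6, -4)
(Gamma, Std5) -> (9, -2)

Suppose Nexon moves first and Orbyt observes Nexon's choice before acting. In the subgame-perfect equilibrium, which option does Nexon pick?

Backward induction with Nexon moving first.
- Alpha: BR = Std5, leader payoff 3.
- Beta: BR = Std2, leader payoff 2.
- Gamma: BR = Std3, leader payoff 9.
Maximizing over 3, 2, 9, Nexon chooses Gamma. Subgame-perfect outcome: (Gamma, Std3) with payoffs (9, 3).

Gamma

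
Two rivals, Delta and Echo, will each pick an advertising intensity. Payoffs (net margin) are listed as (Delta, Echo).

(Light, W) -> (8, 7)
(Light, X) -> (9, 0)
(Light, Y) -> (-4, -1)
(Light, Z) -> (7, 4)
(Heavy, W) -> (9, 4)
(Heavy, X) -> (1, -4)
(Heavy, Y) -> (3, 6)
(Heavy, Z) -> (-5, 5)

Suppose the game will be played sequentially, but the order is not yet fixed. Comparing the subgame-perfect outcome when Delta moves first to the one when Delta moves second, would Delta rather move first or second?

If Delta leads: Echo's best replies are Light→W, Heavy→Y; Delta's induced payoffs 8, 3; outcome (Light, W), payoffs (8, 7).
If Echo leads: Delta's best replies are W→Heavy, X→Light, Y→Heavy, Z→Light; Echo's induced payoffs 4, 0, 6, 4; outcome (Heavy, Y), payoffs (3, 6).
Delta gets 8 moving first and 3 moving second, so Delta prefers to move first.

first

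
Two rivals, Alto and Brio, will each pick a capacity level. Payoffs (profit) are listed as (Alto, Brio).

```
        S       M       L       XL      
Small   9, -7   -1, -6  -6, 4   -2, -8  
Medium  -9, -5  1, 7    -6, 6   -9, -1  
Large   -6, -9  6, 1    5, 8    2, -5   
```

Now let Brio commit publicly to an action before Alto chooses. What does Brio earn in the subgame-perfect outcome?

Backward induction with Brio moving first.
- S: Alto compares 9, -9, -6 and picks Small; Brio would get -7.
- M: Alto compares -1, 1, 6 and picks Large; Brio would get 1.
- L: Alto compares -6, -6, 5 and picks Large; Brio would get 8.
- XL: Alto compares -2, -9, 2 and picks Large; Brio would get -5.
Among -7, 1, 8, -5, the best is 8 at L. Subgame-perfect outcome: (Large, L) with payoffs (5, 8).

8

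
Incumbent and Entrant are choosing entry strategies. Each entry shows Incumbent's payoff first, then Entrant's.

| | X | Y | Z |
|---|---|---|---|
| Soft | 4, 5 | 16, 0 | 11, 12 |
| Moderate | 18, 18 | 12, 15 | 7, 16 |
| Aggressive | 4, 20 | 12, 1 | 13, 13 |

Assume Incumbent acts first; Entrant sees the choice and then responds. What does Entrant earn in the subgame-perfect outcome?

18

Work backward from Entrant's decision.
- Soft: Entrant compares 5, 0, 12 and picks Z; Incumbent would get 11.
- Moderate: Entrant compares 18, 15, 16 and picks X; Incumbent would get 18.
- Aggressive: Entrant compares 20, 1, 13 and picks X; Incumbent would get 4.
Maximizing over 11, 18, 4, Incumbent chooses Moderate. Subgame-perfect outcome: (Moderate, X) with payoffs (18, 18).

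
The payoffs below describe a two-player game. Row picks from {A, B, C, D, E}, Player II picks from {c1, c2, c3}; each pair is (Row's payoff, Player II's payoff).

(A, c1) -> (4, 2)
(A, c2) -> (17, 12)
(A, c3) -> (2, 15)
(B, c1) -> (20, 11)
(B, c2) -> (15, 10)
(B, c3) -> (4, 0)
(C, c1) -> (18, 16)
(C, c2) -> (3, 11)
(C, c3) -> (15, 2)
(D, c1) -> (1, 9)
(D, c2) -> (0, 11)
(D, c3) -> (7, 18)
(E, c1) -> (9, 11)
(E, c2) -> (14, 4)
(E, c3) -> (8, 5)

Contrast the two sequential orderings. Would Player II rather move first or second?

first

If Row leads: Player II's best replies are A→c3, B→c1, C→c1, D→c3, E→c1; Row's induced payoffs 2, 20, 18, 7, 9; outcome (B, c1), payoffs (20, 11).
If Player II leads: Row's best replies are c1→B, c2→A, c3→C; Player II's induced payoffs 11, 12, 2; outcome (A, c2), payoffs (17, 12).
Player II gets 12 moving first and 11 moving second, so Player II prefers to move first.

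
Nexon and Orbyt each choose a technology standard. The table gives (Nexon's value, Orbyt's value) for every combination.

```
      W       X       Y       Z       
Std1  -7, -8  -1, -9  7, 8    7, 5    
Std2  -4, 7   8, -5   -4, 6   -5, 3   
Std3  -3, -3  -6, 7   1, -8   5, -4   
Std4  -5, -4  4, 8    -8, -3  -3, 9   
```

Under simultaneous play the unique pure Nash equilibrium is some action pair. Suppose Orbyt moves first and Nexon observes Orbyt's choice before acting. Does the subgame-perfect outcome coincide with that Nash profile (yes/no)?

Backward induction with Orbyt moving first.
- W: Nexon compares -7, -4, -3, -5 and picks Std3; Orbyt would get -3.
- X: Nexon compares -1, 8, -6, 4 and picks Std2; Orbyt would get -5.
- Y: Nexon compares 7, -4, 1, -8 and picks Std1; Orbyt would get 8.
- Z: Nexon compares 7, -5, 5, -3 and picks Std1; Orbyt would get 5.
Among -3, -5, 8, 5, the best is 8 at Y. Subgame-perfect outcome: (Std1, Y) with payoffs (7, 8).
For the simultaneous game, intersect best replies.
Nexon's best replies: W→Std3; X→Std2; Y→Std1; Z→Std1.
Orbyt's best replies: Std1→Y; Std2→W; Std3→X; Std4→Z.
Only (Std1, Y) has each player best-responding; Nash payoffs (7, 8).
Sequential outcome (Std1, Y) coincides with the Nash profile (Std1, Y).

yes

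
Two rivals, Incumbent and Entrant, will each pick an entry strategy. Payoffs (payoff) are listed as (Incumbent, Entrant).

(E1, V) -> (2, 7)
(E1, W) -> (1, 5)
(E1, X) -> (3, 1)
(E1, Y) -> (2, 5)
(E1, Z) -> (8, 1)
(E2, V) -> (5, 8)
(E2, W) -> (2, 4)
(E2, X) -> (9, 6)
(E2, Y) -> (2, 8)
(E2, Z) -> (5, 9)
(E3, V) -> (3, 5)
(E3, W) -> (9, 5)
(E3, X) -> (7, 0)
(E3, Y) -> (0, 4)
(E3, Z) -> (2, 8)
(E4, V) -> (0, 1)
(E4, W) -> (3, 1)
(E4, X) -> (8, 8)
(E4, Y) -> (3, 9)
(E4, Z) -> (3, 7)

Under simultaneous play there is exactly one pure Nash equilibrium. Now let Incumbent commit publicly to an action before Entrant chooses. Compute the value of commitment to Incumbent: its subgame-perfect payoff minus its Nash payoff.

Backward induction with Incumbent moving first.
- E1 → Entrant plays V (best of 7, 5, 1, 5, 1); Incumbent gets 2.
- E2 → Entrant plays Z (best of 8, 4, 6, 8, 9); Incumbent gets 5.
- E3 → Entrant plays Z (best of 5, 5, 0, 4, 8); Incumbent gets 2.
- E4 → Entrant plays Y (best of 1, 1, 8, 9, 7); Incumbent gets 3.
Among 2, 5, 2, 3, the best is 5 at E2. Subgame-perfect outcome: (E2, Z) with payoffs (5, 9).
For the simultaneous game, intersect best replies.
Incumbent's best replies: V→E2; W→E3; X→E2; Y→E4; Z→E1.
Entrant's best replies: E1→V; E2→Z; E3→Z; E4→Y.
The unique mutual best reply is (E4, Y), giving (3, 9).
Incumbent's commitment gain: 5 − 3 = 2.

2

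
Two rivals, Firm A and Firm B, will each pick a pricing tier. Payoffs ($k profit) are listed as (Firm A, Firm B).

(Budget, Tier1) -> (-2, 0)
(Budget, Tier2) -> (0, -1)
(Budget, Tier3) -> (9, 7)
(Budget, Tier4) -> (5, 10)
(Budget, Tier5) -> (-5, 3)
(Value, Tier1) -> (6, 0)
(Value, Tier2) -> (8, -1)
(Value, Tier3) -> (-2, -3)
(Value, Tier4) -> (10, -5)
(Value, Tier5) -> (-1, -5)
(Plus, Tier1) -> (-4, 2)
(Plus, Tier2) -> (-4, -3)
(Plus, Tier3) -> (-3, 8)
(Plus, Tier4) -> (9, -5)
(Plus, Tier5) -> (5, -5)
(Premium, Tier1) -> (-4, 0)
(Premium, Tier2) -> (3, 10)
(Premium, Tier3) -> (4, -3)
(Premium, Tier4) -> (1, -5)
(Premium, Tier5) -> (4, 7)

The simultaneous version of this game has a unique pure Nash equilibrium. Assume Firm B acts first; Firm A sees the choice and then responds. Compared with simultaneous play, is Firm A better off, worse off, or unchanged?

Firm A best-responds to each possible Firm B move:
- Tier1: BR = Value, leader payoff 0.
- Tier2: BR = Value, leader payoff -1.
- Tier3: BR = Budget, leader payoff 7.
- Tier4: BR = Value, leader payoff -5.
- Tier5: BR = Plus, leader payoff -5.
Among 0, -1, 7, -5, -5, the best is 7 at Tier3. Subgame-perfect outcome: (Budget, Tier3) with payoffs (9, 7).
For the simultaneous game, intersect best replies.
Firm A's best replies: Tier1→Value; Tier2→Value; Tier3→Budget; Tier4→Value; Tier5→Plus.
Firm B's best replies: Budget→Tier4; Value→Tier1; Plus→Tier3; Premium→Tier2.
Only (Value, Tier1) has each player best-responding; Nash payoffs (6, 0).
Firm A earns 9 sequentially versus 6 at the Nash outcome: better off.

better off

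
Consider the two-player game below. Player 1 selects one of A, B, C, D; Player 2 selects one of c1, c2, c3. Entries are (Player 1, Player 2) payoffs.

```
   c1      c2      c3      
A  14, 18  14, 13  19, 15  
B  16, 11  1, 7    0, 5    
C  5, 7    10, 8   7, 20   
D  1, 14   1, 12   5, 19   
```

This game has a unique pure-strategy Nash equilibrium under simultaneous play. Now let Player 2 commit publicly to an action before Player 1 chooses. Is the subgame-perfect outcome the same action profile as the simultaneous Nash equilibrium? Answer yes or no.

Solve by backward induction (Player 2 leads).
- c1: Player 1 compares 14, 16, 5, 1 and picks B; Player 2 would get 11.
- c2: Player 1 compares 14, 1, 10, 1 and picks A; Player 2 would get 13.
- c3: Player 1 compares 19, 0, 7, 5 and picks A; Player 2 would get 15.
Player 2's induced payoffs are 11, 13, 15, so Player 2 commits to c3. Subgame-perfect outcome: (A, c3) with payoffs (19, 15).
Under simultaneous play:
Player 1's best replies: c1→B; c2→A; c3→A.
Player 2's best replies: A→c1; B→c1; C→c3; D→c3.
Only (B, c1) has each player best-responding; Nash payoffs (16, 11).
Sequential outcome (A, c3) differs from the Nash profile (B, c1).

no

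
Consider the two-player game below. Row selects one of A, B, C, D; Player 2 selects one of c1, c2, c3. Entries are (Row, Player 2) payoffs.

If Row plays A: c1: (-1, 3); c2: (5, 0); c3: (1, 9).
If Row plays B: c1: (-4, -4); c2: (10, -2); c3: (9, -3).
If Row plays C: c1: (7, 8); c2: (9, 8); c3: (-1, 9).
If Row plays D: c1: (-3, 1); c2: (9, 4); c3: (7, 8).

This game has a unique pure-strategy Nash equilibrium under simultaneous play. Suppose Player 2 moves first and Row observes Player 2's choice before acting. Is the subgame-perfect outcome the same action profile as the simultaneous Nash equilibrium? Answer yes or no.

no

Row best-responds to each possible Player 2 move:
- c1 → Row plays C (best of -1, -4, 7, -3); Player 2 gets 8.
- c2 → Row plays B (best of 5, 10, 9, 9); Player 2 gets -2.
- c3 → Row plays B (best of 1, 9, -1, 7); Player 2 gets -3.
Maximizing over 8, -2, -3, Player 2 chooses c1. Subgame-perfect outcome: (C, c1) with payoffs (7, 8).
Now find the simultaneous Nash equilibrium.
Row's best replies: c1→C; c2→B; c3→B.
Player 2's best replies: A→c3; B→c2; C→c3; D→c3.
Only (B, c2) has each player best-responding; Nash payoffs (10, -2).
Sequential outcome (C, c1) differs from the Nash profile (B, c2).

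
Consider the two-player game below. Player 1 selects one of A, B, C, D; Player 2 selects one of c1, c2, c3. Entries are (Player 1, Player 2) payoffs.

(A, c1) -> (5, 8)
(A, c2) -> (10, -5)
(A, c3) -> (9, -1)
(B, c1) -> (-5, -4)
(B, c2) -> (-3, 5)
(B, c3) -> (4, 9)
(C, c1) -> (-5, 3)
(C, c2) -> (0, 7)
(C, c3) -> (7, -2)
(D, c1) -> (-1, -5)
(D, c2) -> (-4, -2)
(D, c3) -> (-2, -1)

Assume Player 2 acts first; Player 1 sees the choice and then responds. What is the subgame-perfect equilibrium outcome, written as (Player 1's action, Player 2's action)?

(A, c1)

Work backward from Player 1's decision.
- c1 → Player 1 plays A (best of 5, -5, -5, -1); Player 2 gets 8.
- c2 → Player 1 plays A (best of 10, -3, 0, -4); Player 2 gets -5.
- c3 → Player 1 plays A (best of 9, 4, 7, -2); Player 2 gets -1.
Maximizing over 8, -5, -1, Player 2 chooses c1. Subgame-perfect outcome: (A, c1) with payoffs (5, 8).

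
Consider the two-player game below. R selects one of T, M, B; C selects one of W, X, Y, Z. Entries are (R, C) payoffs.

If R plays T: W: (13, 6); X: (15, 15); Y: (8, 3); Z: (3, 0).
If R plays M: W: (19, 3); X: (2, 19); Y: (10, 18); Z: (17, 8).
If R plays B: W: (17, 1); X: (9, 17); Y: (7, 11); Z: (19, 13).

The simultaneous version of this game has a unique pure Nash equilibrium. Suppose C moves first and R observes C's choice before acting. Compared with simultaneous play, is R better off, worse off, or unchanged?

Solve by backward induction (C leads).
- W → R plays M (best of 13, 19, 17); C gets 3.
- X → R plays T (best of 15, 2, 9); C gets 15.
- Y → R plays M (best of 8, 10, 7); C gets 18.
- Z → R plays B (best of 3, 17, 19); C gets 13.
Maximizing over 3, 15, 18, 13, C chooses Y. Subgame-perfect outcome: (M, Y) with payoffs (10, 18).
Now find the simultaneous Nash equilibrium.
R's best replies: W→M; X→T; Y→M; Z→B.
C's best replies: T→X; M→X; B→X.
The unique mutual best reply is (T, X), giving (15, 15).
R earns 10 sequentially versus 15 at the Nash outcome: worse off.

worse off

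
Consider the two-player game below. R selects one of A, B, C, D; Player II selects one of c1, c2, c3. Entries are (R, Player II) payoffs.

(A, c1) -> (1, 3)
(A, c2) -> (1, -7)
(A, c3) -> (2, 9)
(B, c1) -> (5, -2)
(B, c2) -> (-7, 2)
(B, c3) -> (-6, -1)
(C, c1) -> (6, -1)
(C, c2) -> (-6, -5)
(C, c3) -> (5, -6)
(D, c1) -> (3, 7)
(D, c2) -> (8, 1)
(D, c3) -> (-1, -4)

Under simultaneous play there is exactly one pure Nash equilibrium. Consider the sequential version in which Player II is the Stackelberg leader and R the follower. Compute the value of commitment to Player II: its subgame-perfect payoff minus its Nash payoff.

R best-responds to each possible Player II move:
- c1: BR = C, leader payoff -1.
- c2: BR = D, leader payoff 1.
- c3: BR = C, leader payoff -6.
Player II's induced payoffs are -1, 1, -6, so Player II commits to c2. Subgame-perfect outcome: (D, c2) with payoffs (8, 1).
Now find the simultaneous Nash equilibrium.
R's best replies: c1→C; c2→D; c3→C.
Player II's best replies: A→c3; B→c2; C→c1; D→c1.
The unique mutual best reply is (C, c1), giving (6, -1).
Player II's commitment gain: 1 − -1 = 2.

2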